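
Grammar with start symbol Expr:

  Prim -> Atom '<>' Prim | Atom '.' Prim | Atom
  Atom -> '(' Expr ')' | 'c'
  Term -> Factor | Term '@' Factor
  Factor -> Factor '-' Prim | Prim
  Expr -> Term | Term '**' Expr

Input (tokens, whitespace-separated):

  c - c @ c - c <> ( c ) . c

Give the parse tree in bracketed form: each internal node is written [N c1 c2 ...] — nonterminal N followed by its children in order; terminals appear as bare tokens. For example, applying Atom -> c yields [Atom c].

[Expr [Term [Term [Factor [Factor [Prim [Atom c]]] - [Prim [Atom c]]]] @ [Factor [Factor [Prim [Atom c]]] - [Prim [Atom c] <> [Prim [Atom ( [Expr [Term [Factor [Prim [Atom c]]]]] )] . [Prim [Atom c]]]]]]]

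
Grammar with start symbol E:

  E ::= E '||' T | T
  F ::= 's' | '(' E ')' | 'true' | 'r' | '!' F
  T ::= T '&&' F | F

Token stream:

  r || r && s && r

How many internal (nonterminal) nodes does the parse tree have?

[E [E [T [F r]]] || [T [T [T [F r]] && [F s]] && [F r]]]

10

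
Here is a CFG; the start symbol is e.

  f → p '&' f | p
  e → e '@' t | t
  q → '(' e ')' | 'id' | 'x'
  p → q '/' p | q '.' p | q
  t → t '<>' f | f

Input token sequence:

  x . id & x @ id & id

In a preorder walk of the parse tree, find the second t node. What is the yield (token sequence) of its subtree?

id & id

[e [e [t [f [p [q x] . [p [q id]]] & [f [p [q x]]]]]] @ [t [f [p [q id]] & [f [p [q id]]]]]]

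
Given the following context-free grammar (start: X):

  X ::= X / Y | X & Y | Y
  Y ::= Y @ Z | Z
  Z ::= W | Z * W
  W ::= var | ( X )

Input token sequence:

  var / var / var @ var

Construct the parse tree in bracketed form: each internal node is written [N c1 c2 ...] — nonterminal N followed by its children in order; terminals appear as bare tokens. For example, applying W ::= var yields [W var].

X
X / Y
X / Y / Y
Y / Y / Y
Z / Y / Y
W / Y / Y
var / Y / Y
var / Z / Y
var / W / Y
var / var / Y
var / var / Y @ Z
var / var / Z @ Z
var / var / W @ Z
var / var / var @ Z
var / var / var @ W
var / var / var @ var

[X [X [X [Y [Z [W var]]]] / [Y [Z [W var]]]] / [Y [Y [Z [W var]]] @ [Z [W var]]]]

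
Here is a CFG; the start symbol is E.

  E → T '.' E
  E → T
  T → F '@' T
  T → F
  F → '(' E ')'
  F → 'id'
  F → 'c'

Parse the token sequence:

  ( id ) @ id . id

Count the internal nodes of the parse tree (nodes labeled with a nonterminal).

11

[E [T [F ( [E [T [F id]]] )] @ [T [F id]]] . [E [T [F id]]]]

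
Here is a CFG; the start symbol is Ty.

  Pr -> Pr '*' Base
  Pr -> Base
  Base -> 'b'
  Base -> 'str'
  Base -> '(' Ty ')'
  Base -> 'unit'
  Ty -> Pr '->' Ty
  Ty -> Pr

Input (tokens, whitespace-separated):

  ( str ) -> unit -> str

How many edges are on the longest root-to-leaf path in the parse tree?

6

[Ty [Pr [Base ( [Ty [Pr [Base str]]] )]] -> [Ty [Pr [Base unit]] -> [Ty [Pr [Base str]]]]]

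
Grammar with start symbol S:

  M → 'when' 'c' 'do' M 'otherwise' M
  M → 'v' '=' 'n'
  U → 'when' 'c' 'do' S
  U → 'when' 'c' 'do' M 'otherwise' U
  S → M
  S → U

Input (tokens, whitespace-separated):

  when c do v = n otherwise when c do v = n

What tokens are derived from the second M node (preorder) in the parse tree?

[S [U when c do [M v = n] otherwise [U when c do [S [M v = n]]]]]

v = n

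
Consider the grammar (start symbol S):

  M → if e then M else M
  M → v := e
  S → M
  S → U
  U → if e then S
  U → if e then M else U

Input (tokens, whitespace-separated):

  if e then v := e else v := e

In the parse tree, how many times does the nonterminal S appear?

1

[S [M if e then [M v := e] else [M v := e]]]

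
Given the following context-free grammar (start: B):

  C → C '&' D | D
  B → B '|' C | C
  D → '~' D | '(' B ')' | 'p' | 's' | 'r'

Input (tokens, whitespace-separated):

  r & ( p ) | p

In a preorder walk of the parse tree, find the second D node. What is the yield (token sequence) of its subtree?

( p )

[B [B [C [C [D r]] & [D ( [B [C [D p]]] )]]] | [C [D p]]]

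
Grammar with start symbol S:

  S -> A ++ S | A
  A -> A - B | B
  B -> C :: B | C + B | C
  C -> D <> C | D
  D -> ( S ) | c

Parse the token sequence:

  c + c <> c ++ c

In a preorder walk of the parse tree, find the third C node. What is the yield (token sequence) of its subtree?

c

[S [A [B [C [D c]] + [B [C [D c] <> [C [D c]]]]]] ++ [S [A [B [C [D c]]]]]]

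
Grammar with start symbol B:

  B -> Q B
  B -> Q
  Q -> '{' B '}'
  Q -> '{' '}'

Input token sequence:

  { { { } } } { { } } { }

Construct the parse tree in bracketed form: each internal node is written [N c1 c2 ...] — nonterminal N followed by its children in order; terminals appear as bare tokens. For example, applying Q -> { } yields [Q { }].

B
Q B
{ B } B
{ Q } B
{ { B } } B
{ { Q } } B
{ { { } } } B
{ { { } } } Q B
{ { { } } } { B } B
{ { { } } } { Q } B
{ { { } } } { { } } B
{ { { } } } { { } } Q
{ { { } } } { { } } { }

[B [Q { [B [Q { [B [Q { }]] }]] }] [B [Q { [B [Q { }]] }] [B [Q { }]]]]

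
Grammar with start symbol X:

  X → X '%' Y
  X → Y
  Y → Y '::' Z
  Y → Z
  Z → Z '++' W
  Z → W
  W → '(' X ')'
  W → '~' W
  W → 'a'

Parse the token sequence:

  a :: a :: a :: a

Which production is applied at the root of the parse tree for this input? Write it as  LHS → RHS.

[X [Y [Y [Y [Y [Z [W a]]] :: [Z [W a]]] :: [Z [W a]]] :: [Z [W a]]]]

X → Y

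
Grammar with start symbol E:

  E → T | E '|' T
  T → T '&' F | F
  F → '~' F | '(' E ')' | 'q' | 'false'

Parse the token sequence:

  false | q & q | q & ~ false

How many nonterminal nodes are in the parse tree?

[E [E [E [T [F false]]] | [T [T [F q]] & [F q]]] | [T [T [F q]] & [F ~ [F false]]]]

14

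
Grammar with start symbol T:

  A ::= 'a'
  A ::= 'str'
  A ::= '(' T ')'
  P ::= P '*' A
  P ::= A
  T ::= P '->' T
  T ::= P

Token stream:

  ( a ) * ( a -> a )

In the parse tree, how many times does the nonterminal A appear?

[T [P [P [A ( [T [P [A a]]] )]] * [A ( [T [P [A a]] -> [T [P [A a]]]] )]]]

5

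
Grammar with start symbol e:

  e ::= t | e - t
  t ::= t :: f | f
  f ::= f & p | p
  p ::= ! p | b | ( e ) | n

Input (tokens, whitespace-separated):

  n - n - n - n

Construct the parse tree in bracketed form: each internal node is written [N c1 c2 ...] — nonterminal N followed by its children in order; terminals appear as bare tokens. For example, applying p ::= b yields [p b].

[e [e [e [e [t [f [p n]]]] - [t [f [p n]]]] - [t [f [p n]]]] - [t [f [p n]]]]

e
e - t
e - t - t
e - t - t - t
t - t - t - t
f - t - t - t
p - t - t - t
n - t - t - t
n - f - t - t
n - p - t - t
n - n - t - t
n - n - f - t
n - n - p - t
n - n - n - t
n - n - n - f
n - n - n - p
n - n - n - n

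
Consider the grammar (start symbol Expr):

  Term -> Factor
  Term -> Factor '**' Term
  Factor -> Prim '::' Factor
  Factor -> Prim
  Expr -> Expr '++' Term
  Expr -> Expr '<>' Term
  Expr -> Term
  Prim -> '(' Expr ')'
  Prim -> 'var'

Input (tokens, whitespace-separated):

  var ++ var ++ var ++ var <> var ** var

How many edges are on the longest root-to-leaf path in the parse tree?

8

[Expr [Expr [Expr [Expr [Expr [Term [Factor [Prim var]]]] ++ [Term [Factor [Prim var]]]] ++ [Term [Factor [Prim var]]]] ++ [Term [Factor [Prim var]]]] <> [Term [Factor [Prim var]] ** [Term [Factor [Prim var]]]]]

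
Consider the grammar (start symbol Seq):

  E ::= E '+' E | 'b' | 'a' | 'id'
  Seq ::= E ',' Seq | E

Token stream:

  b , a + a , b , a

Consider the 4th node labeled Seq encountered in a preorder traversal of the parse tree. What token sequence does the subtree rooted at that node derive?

a

[Seq [E b] , [Seq [E [E a] + [E a]] , [Seq [E b] , [Seq [E a]]]]]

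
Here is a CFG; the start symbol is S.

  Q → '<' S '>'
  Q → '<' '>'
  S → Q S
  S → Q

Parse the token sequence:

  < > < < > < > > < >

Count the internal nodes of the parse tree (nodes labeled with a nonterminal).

10

[S [Q < >] [S [Q < [S [Q < >] [S [Q < >]]] >] [S [Q < >]]]]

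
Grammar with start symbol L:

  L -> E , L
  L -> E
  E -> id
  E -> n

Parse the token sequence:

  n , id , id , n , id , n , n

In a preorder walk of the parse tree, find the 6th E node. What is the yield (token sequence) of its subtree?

[L [E n] , [L [E id] , [L [E id] , [L [E n] , [L [E id] , [L [E n] , [L [E n]]]]]]]]

n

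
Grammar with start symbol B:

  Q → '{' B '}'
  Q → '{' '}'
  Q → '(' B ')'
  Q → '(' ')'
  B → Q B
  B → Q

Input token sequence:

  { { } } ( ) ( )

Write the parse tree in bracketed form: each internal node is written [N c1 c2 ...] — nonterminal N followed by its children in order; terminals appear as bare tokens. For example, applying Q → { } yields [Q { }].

B
Q B
{ B } B
{ Q } B
{ { } } B
{ { } } Q B
{ { } } ( ) B
{ { } } ( ) Q
{ { } } ( ) ( )

[B [Q { [B [Q { }]] }] [B [Q ( )] [B [Q ( )]]]]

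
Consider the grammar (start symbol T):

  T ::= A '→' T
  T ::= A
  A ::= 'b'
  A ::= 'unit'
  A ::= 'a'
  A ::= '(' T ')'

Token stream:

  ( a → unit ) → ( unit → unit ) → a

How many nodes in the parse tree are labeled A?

7

[T [A ( [T [A a] → [T [A unit]]] )] → [T [A ( [T [A unit] → [T [A unit]]] )] → [T [A a]]]]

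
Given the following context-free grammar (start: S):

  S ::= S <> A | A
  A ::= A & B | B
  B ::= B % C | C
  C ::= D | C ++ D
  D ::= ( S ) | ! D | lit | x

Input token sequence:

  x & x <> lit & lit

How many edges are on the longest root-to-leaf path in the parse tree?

[S [S [A [A [B [C [D x]]]] & [B [C [D x]]]]] <> [A [A [B [C [D lit]]]] & [B [C [D lit]]]]]

7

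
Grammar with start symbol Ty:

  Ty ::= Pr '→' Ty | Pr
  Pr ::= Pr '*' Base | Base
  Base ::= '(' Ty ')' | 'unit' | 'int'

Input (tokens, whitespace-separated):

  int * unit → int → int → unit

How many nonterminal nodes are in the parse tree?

[Ty [Pr [Pr [Base int]] * [Base unit]] → [Ty [Pr [Base int]] → [Ty [Pr [Base int]] → [Ty [Pr [Base unit]]]]]]

14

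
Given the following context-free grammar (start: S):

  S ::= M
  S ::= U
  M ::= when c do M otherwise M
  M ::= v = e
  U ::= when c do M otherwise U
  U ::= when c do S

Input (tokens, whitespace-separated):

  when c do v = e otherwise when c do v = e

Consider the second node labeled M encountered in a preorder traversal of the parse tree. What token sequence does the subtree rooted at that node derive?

v = e

[S [U when c do [M v = e] otherwise [U when c do [S [M v = e]]]]]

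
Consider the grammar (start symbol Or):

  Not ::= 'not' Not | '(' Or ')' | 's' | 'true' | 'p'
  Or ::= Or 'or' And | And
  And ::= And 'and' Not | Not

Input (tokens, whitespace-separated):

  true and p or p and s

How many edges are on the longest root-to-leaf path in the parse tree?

5

[Or [Or [And [And [Not true]] and [Not p]]] or [And [And [Not p]] and [Not s]]]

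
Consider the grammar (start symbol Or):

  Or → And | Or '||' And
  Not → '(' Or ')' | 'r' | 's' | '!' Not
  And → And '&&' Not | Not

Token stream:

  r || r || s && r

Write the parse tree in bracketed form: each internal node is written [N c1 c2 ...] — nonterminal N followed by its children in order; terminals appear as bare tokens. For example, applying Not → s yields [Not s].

[Or [Or [Or [And [Not r]]] || [And [Not r]]] || [And [And [Not s]] && [Not r]]]

Or
Or || And
Or || And || And
And || And || And
Not || And || And
r || And || And
r || Not || And
r || r || And
r || r || And && Not
r || r || Not && Not
r || r || s && Not
r || r || s && r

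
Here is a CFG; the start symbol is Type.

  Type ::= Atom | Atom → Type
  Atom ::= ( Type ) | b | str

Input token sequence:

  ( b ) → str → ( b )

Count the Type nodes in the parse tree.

5

[Type [Atom ( [Type [Atom b]] )] → [Type [Atom str] → [Type [Atom ( [Type [Atom b]] )]]]]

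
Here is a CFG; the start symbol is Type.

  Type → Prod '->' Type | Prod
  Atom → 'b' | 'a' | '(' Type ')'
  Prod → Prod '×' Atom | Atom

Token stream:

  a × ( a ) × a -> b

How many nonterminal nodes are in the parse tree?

13

[Type [Prod [Prod [Prod [Atom a]] × [Atom ( [Type [Prod [Atom a]]] )]] × [Atom a]] -> [Type [Prod [Atom b]]]]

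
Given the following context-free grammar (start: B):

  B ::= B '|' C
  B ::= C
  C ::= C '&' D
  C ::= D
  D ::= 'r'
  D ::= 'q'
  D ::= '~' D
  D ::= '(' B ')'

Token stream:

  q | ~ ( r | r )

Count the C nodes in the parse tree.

4

[B [B [C [D q]]] | [C [D ~ [D ( [B [B [C [D r]]] | [C [D r]]] )]]]]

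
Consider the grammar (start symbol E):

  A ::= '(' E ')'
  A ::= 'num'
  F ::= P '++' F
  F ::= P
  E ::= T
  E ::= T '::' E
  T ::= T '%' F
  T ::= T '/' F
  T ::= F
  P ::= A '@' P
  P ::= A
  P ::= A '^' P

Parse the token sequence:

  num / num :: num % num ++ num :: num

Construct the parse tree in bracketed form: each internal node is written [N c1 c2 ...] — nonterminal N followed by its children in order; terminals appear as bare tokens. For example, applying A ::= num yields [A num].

[E [T [T [F [P [A num]]]] / [F [P [A num]]]] :: [E [T [T [F [P [A num]]]] % [F [P [A num]] ++ [F [P [A num]]]]] :: [E [T [F [P [A num]]]]]]]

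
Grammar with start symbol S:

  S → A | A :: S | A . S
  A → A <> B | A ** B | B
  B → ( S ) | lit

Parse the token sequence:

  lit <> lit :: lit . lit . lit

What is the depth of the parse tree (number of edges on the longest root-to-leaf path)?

6

[S [A [A [B lit]] <> [B lit]] :: [S [A [B lit]] . [S [A [B lit]] . [S [A [B lit]]]]]]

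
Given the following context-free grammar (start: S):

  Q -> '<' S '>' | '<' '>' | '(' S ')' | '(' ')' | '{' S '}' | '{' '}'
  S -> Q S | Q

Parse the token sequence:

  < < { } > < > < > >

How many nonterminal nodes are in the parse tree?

[S [Q < [S [Q < [S [Q { }]] >] [S [Q < >] [S [Q < >]]]] >]]

10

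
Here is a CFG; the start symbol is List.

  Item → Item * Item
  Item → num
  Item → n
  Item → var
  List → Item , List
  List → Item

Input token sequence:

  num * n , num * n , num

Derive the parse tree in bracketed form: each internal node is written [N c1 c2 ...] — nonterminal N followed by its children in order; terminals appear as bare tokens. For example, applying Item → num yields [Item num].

List
Item , List
Item * Item , List
num * Item , List
num * n , List
num * n , Item , List
num * n , Item * Item , List
num * n , num * Item , List
num * n , num * n , List
num * n , num * n , Item
num * n , num * n , num

[List [Item [Item num] * [Item n]] , [List [Item [Item num] * [Item n]] , [List [Item num]]]]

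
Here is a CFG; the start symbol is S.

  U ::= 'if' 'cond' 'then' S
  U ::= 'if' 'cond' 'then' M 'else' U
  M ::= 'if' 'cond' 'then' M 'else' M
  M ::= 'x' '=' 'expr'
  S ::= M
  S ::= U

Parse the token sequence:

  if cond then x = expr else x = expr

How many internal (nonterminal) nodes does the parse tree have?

4

[S [M if cond then [M x = expr] else [M x = expr]]]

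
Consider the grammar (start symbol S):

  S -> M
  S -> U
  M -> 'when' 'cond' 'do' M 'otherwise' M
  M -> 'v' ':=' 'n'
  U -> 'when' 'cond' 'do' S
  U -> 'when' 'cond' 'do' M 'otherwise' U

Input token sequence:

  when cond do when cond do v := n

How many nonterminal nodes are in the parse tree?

6

[S [U when cond do [S [U when cond do [S [M v := n]]]]]]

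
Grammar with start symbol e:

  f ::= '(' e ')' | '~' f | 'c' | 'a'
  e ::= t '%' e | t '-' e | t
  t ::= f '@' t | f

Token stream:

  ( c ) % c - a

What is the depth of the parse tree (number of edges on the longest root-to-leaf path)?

6

[e [t [f ( [e [t [f c]]] )]] % [e [t [f c]] - [e [t [f a]]]]]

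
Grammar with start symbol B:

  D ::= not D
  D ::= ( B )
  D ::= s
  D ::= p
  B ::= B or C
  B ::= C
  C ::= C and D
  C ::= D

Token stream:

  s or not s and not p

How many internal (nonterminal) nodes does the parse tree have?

10

[B [B [C [D s]]] or [C [C [D not [D s]]] and [D not [D p]]]]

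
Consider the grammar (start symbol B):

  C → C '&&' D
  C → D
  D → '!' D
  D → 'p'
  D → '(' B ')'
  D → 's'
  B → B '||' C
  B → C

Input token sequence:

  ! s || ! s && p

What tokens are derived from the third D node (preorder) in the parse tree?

! s

[B [B [C [D ! [D s]]]] || [C [C [D ! [D s]]] && [D p]]]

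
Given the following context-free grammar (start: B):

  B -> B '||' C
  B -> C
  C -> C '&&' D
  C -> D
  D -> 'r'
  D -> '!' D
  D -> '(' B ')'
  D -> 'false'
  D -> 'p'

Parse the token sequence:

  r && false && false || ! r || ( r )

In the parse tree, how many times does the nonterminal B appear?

[B [B [B [C [C [C [D r]] && [D false]] && [D false]]] || [C [D ! [D r]]]] || [C [D ( [B [C [D r]]] )]]]

4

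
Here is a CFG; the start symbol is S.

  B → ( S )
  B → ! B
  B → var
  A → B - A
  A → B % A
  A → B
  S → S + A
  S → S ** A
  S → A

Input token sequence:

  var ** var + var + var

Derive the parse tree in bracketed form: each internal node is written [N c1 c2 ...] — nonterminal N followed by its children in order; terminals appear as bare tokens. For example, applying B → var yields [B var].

S
S + A
S + A + A
S ** A + A + A
A ** A + A + A
B ** A + A + A
var ** A + A + A
var ** B + A + A
var ** var + A + A
var ** var + B + A
var ** var + var + A
var ** var + var + B
var ** var + var + var

[S [S [S [S [A [B var]]] ** [A [B var]]] + [A [B var]]] + [A [B var]]]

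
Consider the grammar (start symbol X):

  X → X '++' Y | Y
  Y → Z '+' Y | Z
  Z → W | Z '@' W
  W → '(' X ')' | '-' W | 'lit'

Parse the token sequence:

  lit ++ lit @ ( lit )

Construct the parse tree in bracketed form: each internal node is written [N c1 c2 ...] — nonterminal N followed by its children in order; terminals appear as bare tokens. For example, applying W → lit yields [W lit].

[X [X [Y [Z [W lit]]]] ++ [Y [Z [Z [W lit]] @ [W ( [X [Y [Z [W lit]]]] )]]]]

X
X ++ Y
Y ++ Y
Z ++ Y
W ++ Y
lit ++ Y
lit ++ Z
lit ++ Z @ W
lit ++ W @ W
lit ++ lit @ W
lit ++ lit @ ( X )
lit ++ lit @ ( Y )
lit ++ lit @ ( Z )
lit ++ lit @ ( W )
lit ++ lit @ ( lit )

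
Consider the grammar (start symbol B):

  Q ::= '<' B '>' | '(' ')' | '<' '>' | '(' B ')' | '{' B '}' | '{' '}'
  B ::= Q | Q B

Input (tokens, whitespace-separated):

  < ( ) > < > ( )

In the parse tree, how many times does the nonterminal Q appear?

[B [Q < [B [Q ( )]] >] [B [Q < >] [B [Q ( )]]]]

4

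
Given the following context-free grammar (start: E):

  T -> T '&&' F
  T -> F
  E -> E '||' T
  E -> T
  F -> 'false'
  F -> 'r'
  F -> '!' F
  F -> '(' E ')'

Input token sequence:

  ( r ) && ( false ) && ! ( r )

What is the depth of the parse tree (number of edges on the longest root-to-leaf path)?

8

[E [T [T [T [F ( [E [T [F r]]] )]] && [F ( [E [T [F false]]] )]] && [F ! [F ( [E [T [F r]]] )]]]]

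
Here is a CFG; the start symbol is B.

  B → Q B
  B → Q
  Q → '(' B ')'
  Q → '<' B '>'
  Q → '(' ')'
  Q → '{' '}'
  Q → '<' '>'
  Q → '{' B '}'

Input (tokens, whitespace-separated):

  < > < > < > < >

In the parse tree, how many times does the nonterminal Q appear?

[B [Q < >] [B [Q < >] [B [Q < >] [B [Q < >]]]]]

4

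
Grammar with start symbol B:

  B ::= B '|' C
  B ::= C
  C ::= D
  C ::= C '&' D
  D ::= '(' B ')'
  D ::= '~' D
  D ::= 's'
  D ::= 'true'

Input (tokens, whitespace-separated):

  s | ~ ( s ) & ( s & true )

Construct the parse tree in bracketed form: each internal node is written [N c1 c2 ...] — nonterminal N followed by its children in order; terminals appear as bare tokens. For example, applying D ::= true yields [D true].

[B [B [C [D s]]] | [C [C [D ~ [D ( [B [C [D s]]] )]]] & [D ( [B [C [C [D s]] & [D true]]] )]]]

B
B | C
C | C
D | C
s | C
s | C & D
s | D & D
s | ~ D & D
s | ~ ( B ) & D
s | ~ ( C ) & D
s | ~ ( D ) & D
s | ~ ( s ) & D
s | ~ ( s ) & ( B )
s | ~ ( s ) & ( C )
s | ~ ( s ) & ( C & D )
s | ~ ( s ) & ( D & D )
s | ~ ( s ) & ( s & D )
s | ~ ( s ) & ( s & true )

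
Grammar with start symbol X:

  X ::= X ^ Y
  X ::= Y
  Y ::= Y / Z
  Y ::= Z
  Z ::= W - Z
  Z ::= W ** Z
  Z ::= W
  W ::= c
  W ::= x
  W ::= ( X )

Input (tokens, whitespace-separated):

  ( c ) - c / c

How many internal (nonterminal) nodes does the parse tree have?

13

[X [Y [Y [Z [W ( [X [Y [Z [W c]]]] )] - [Z [W c]]]] / [Z [W c]]]]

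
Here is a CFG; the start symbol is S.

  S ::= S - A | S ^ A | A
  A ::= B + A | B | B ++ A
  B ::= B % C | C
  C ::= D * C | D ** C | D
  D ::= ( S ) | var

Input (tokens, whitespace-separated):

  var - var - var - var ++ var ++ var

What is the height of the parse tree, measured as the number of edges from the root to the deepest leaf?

8

[S [S [S [S [A [B [C [D var]]]]] - [A [B [C [D var]]]]] - [A [B [C [D var]]]]] - [A [B [C [D var]]] ++ [A [B [C [D var]]] ++ [A [B [C [D var]]]]]]]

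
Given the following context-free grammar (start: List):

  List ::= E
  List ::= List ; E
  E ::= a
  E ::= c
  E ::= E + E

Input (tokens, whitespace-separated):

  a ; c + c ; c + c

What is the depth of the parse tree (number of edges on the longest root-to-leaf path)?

[List [List [List [E a]] ; [E [E c] + [E c]]] ; [E [E c] + [E c]]]

4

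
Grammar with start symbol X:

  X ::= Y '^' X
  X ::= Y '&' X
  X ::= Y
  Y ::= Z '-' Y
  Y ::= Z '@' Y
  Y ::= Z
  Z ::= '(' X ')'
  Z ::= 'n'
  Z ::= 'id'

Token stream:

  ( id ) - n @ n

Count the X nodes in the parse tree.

[X [Y [Z ( [X [Y [Z id]]] )] - [Y [Z n] @ [Y [Z n]]]]]

2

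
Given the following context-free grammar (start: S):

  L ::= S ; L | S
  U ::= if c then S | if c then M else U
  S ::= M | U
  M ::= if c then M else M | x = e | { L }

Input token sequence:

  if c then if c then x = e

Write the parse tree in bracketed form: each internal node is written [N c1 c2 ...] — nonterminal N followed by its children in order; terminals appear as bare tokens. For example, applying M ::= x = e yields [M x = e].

[S [U if c then [S [U if c then [S [M x = e]]]]]]

S
U
if c then S
if c then U
if c then if c then S
if c then if c then M
if c then if c then x = e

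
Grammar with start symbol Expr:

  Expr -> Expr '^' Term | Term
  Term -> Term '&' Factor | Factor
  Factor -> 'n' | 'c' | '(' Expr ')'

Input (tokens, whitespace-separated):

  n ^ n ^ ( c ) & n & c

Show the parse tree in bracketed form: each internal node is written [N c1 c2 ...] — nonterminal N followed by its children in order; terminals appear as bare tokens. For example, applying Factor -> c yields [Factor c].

Expr
Expr ^ Term
Expr ^ Term ^ Term
Term ^ Term ^ Term
Factor ^ Term ^ Term
n ^ Term ^ Term
n ^ Factor ^ Term
n ^ n ^ Term
n ^ n ^ Term & Factor
n ^ n ^ Term & Factor & Factor
n ^ n ^ Factor & Factor & Factor
n ^ n ^ ( Expr ) & Factor & Factor
n ^ n ^ ( Term ) & Factor & Factor
n ^ n ^ ( Factor ) & Factor & Factor
n ^ n ^ ( c ) & Factor & Factor
n ^ n ^ ( c ) & n & Factor
n ^ n ^ ( c ) & n & c

[Expr [Expr [Expr [Term [Factor n]]] ^ [Term [Factor n]]] ^ [Term [Term [Term [Factor ( [Expr [Term [Factor c]]] )]] & [Factor n]] & [Factor c]]]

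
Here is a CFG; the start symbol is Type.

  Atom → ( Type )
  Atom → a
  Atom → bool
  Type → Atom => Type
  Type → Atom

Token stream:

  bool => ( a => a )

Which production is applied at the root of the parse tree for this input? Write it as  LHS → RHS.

[Type [Atom bool] => [Type [Atom ( [Type [Atom a] => [Type [Atom a]]] )]]]

Type → Atom => Type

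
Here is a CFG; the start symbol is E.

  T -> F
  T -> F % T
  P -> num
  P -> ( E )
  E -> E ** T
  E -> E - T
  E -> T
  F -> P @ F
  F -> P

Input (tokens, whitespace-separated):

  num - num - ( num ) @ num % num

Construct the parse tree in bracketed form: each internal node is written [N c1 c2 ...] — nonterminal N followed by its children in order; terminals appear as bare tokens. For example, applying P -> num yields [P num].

E
E - T
E - T - T
T - T - T
F - T - T
P - T - T
num - T - T
num - F - T
num - P - T
num - num - T
num - num - F % T
num - num - P @ F % T
num - num - ( E ) @ F % T
num - num - ( T ) @ F % T
num - num - ( F ) @ F % T
num - num - ( P ) @ F % T
num - num - ( num ) @ F % T
num - num - ( num ) @ P % T
num - num - ( num ) @ num % T
num - num - ( num ) @ num % F
num - num - ( num ) @ num % P
num - num - ( num ) @ num % num

[E [E [E [T [F [P num]]]] - [T [F [P num]]]] - [T [F [P ( [E [T [F [P num]]]] )] @ [F [P num]]] % [T [F [P num]]]]]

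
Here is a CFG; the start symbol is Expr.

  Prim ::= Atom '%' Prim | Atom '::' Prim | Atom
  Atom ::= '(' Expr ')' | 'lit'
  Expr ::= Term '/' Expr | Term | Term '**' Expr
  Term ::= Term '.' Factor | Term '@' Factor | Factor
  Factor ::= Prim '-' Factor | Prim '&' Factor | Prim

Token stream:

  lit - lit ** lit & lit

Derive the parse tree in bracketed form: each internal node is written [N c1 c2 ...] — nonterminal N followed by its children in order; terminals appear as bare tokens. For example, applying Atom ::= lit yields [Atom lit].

[Expr [Term [Factor [Prim [Atom lit]] - [Factor [Prim [Atom lit]]]]] ** [Expr [Term [Factor [Prim [Atom lit]] & [Factor [Prim [Atom lit]]]]]]]

Expr
Term ** Expr
Factor ** Expr
Prim - Factor ** Expr
Atom - Factor ** Expr
lit - Factor ** Expr
lit - Prim ** Expr
lit - Atom ** Expr
lit - lit ** Expr
lit - lit ** Term
lit - lit ** Factor
lit - lit ** Prim & Factor
lit - lit ** Atom & Factor
lit - lit ** lit & Factor
lit - lit ** lit & Prim
lit - lit ** lit & Atom
lit - lit ** lit & lit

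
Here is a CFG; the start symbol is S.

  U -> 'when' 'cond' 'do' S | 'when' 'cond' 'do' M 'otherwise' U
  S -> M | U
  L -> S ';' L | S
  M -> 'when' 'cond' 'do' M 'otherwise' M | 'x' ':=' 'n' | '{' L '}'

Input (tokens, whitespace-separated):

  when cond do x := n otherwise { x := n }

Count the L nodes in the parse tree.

[S [M when cond do [M x := n] otherwise [M { [L [S [M x := n]]] }]]]

1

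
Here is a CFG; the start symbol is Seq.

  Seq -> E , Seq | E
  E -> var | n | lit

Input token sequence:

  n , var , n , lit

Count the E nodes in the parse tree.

[Seq [E n] , [Seq [E var] , [Seq [E n] , [Seq [E lit]]]]]

4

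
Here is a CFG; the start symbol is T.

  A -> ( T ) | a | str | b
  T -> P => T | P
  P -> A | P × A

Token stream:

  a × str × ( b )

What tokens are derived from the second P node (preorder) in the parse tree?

[T [P [P [P [A a]] × [A str]] × [A ( [T [P [A b]]] )]]]

a × str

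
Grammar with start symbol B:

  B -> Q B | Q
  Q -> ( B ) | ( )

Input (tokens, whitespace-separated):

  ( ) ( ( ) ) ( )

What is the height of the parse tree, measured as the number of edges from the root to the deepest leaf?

5

[B [Q ( )] [B [Q ( [B [Q ( )]] )] [B [Q ( )]]]]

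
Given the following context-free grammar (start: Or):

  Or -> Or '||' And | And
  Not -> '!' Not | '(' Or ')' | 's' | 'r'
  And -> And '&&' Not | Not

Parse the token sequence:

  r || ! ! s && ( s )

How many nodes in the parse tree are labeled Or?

[Or [Or [And [Not r]]] || [And [And [Not ! [Not ! [Not s]]]] && [Not ( [Or [And [Not s]]] )]]]

3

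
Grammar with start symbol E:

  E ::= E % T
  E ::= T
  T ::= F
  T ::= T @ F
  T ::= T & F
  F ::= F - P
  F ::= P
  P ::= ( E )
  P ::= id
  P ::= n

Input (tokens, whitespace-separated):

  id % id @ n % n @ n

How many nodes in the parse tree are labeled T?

5

[E [E [E [T [F [P id]]]] % [T [T [F [P id]]] @ [F [P n]]]] % [T [T [F [P n]]] @ [F [P n]]]]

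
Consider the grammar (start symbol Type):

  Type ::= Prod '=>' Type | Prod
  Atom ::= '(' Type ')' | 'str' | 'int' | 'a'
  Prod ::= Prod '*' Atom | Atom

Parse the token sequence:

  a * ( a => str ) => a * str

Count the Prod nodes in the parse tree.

[Type [Prod [Prod [Atom a]] * [Atom ( [Type [Prod [Atom a]] => [Type [Prod [Atom str]]]] )]] => [Type [Prod [Prod [Atom a]] * [Atom str]]]]

6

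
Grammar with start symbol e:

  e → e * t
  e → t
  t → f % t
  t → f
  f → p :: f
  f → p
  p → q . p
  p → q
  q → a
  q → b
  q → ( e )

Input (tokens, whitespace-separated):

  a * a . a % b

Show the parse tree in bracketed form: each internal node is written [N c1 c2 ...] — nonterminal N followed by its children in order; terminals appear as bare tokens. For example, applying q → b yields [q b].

e
e * t
t * t
f * t
p * t
q * t
a * t
a * f % t
a * p % t
a * q . p % t
a * a . p % t
a * a . q % t
a * a . a % t
a * a . a % f
a * a . a % p
a * a . a % q
a * a . a % b

[e [e [t [f [p [q a]]]]] * [t [f [p [q a] . [p [q a]]]] % [t [f [p [q b]]]]]]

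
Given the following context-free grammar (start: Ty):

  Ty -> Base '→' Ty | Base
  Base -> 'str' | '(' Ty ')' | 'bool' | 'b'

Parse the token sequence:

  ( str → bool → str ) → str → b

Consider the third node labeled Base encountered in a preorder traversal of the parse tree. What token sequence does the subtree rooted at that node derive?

bool

[Ty [Base ( [Ty [Base str] → [Ty [Base bool] → [Ty [Base str]]]] )] → [Ty [Base str] → [Ty [Base b]]]]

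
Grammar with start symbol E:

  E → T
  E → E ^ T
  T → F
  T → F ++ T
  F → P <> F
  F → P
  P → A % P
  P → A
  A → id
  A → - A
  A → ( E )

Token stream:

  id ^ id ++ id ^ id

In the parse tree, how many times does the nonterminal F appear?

[E [E [E [T [F [P [A id]]]]] ^ [T [F [P [A id]]] ++ [T [F [P [A id]]]]]] ^ [T [F [P [A id]]]]]

4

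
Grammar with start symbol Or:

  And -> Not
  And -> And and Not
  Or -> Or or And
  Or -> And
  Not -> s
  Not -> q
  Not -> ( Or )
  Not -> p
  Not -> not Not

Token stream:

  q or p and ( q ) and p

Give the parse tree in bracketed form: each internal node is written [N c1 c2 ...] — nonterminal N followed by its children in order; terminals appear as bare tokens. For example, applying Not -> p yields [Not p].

[Or [Or [And [Not q]]] or [And [And [And [Not p]] and [Not ( [Or [And [Not q]]] )]] and [Not p]]]

Or
Or or And
And or And
Not or And
q or And
q or And and Not
q or And and Not and Not
q or Not and Not and Not
q or p and Not and Not
q or p and ( Or ) and Not
q or p and ( And ) and Not
q or p and ( Not ) and Not
q or p and ( q ) and Not
q or p and ( q ) and p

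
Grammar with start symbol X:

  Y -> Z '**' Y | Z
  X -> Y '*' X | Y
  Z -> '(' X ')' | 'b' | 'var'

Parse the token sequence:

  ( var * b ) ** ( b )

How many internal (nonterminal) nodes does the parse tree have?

[X [Y [Z ( [X [Y [Z var]] * [X [Y [Z b]]]] )] ** [Y [Z ( [X [Y [Z b]]] )]]]]

14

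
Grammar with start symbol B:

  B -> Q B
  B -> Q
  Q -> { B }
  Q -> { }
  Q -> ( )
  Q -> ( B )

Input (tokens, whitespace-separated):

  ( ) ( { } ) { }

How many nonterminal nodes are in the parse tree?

8

[B [Q ( )] [B [Q ( [B [Q { }]] )] [B [Q { }]]]]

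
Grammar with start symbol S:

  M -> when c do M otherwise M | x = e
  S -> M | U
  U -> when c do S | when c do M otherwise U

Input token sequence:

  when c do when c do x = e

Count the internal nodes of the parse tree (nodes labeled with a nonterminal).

6

[S [U when c do [S [U when c do [S [M x = e]]]]]]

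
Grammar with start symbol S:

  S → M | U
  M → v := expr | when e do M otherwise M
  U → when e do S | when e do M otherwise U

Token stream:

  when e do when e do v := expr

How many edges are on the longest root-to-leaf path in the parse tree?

[S [U when e do [S [U when e do [S [M v := expr]]]]]]

6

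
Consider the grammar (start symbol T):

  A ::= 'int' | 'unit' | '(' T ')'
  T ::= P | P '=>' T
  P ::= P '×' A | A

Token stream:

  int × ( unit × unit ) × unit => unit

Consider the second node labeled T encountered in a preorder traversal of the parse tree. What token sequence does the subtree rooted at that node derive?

unit × unit

[T [P [P [P [A int]] × [A ( [T [P [P [A unit]] × [A unit]]] )]] × [A unit]] => [T [P [A unit]]]]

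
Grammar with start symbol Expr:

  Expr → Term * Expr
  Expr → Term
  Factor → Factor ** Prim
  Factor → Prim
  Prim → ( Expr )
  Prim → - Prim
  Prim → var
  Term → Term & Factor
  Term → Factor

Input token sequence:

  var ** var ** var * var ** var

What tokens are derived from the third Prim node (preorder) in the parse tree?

var

[Expr [Term [Factor [Factor [Factor [Prim var]] ** [Prim var]] ** [Prim var]]] * [Expr [Term [Factor [Factor [Prim var]] ** [Prim var]]]]]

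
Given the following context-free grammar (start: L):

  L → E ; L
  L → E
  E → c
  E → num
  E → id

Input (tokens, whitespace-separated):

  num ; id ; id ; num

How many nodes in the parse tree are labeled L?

4

[L [E num] ; [L [E id] ; [L [E id] ; [L [E num]]]]]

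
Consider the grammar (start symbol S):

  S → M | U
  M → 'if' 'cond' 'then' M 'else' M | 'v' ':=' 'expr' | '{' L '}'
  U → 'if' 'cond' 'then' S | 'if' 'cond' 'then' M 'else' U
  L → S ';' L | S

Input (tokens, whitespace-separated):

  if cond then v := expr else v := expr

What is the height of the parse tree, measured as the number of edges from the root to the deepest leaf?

[S [M if cond then [M v := expr] else [M v := expr]]]

3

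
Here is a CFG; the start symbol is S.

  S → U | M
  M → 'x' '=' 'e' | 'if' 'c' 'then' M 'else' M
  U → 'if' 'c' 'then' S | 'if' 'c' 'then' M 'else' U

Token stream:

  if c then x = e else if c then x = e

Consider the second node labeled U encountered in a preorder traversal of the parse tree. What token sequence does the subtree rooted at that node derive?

[S [U if c then [M x = e] else [U if c then [S [M x = e]]]]]

if c then x = e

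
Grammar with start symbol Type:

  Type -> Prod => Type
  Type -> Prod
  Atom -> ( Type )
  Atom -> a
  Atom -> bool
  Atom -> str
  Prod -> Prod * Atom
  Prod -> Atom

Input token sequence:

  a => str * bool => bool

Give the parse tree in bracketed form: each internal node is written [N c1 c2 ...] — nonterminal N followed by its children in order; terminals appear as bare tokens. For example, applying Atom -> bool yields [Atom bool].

Type
Prod => Type
Atom => Type
a => Type
a => Prod => Type
a => Prod * Atom => Type
a => Atom * Atom => Type
a => str * Atom => Type
a => str * bool => Type
a => str * bool => Prod
a => str * bool => Atom
a => str * bool => bool

[Type [Prod [Atom a]] => [Type [Prod [Prod [Atom str]] * [Atom bool]] => [Type [Prod [Atom bool]]]]]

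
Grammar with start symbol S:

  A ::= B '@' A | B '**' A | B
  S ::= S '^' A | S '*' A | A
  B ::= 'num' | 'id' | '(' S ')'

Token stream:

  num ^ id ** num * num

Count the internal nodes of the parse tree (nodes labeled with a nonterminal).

[S [S [S [A [B num]]] ^ [A [B id] ** [A [B num]]]] * [A [B num]]]

11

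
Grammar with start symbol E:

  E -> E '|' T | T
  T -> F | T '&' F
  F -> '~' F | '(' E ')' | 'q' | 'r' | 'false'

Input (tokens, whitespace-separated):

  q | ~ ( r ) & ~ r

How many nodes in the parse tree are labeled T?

[E [E [T [F q]]] | [T [T [F ~ [F ( [E [T [F r]]] )]]] & [F ~ [F r]]]]

4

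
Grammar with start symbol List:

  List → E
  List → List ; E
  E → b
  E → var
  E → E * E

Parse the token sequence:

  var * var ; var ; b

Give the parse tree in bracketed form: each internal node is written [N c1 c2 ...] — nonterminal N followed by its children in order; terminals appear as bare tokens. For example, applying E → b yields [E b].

List
List ; E
List ; E ; E
E ; E ; E
E * E ; E ; E
var * E ; E ; E
var * var ; E ; E
var * var ; var ; E
var * var ; var ; b

[List [List [List [E [E var] * [E var]]] ; [E var]] ; [E b]]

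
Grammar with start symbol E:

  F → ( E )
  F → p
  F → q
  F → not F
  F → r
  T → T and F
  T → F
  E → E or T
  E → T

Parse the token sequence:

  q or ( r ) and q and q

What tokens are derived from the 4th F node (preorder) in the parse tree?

[E [E [T [F q]]] or [T [T [T [F ( [E [T [F r]]] )]] and [F q]] and [F q]]]

q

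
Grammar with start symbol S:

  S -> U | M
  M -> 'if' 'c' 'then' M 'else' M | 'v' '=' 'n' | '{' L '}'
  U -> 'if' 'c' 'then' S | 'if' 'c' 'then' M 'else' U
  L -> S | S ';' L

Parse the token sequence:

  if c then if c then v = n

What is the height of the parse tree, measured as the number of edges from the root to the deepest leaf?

[S [U if c then [S [U if c then [S [M v = n]]]]]]

6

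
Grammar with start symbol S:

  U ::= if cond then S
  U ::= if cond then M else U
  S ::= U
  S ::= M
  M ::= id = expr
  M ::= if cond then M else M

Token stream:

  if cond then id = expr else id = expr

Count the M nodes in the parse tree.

[S [M if cond then [M id = expr] else [M id = expr]]]

3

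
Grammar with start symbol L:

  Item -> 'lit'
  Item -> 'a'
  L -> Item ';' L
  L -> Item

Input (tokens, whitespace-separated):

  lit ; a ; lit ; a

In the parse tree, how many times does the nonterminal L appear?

4

[L [Item lit] ; [L [Item a] ; [L [Item lit] ; [L [Item a]]]]]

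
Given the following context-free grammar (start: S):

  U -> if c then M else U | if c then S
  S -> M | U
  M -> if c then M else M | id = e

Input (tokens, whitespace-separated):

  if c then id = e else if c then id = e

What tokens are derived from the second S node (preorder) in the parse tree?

id = e

[S [U if c then [M id = e] else [U if c then [S [M id = e]]]]]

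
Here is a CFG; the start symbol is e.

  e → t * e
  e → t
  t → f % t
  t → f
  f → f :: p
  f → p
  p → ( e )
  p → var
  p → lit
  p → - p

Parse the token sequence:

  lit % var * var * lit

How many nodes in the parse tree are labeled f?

4

[e [t [f [p lit]] % [t [f [p var]]]] * [e [t [f [p var]]] * [e [t [f [p lit]]]]]]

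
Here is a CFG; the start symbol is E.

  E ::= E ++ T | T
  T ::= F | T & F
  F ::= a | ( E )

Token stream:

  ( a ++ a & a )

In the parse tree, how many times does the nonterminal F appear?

[E [T [F ( [E [E [T [F a]]] ++ [T [T [F a]] & [F a]]] )]]]

4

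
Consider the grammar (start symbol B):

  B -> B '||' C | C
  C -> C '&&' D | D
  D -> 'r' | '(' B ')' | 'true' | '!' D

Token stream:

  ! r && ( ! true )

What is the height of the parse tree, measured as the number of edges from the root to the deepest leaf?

[B [C [C [D ! [D r]]] && [D ( [B [C [D ! [D true]]]] )]]]

7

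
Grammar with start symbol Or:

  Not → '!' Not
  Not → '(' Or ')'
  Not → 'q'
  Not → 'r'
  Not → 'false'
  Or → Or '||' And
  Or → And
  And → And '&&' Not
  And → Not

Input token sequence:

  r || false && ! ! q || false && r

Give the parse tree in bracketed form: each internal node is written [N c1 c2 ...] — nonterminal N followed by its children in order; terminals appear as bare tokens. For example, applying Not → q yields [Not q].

[Or [Or [Or [And [Not r]]] || [And [And [Not false]] && [Not ! [Not ! [Not q]]]]] || [And [And [Not false]] && [Not r]]]

Or
Or || And
Or || And || And
And || And || And
Not || And || And
r || And || And
r || And && Not || And
r || Not && Not || And
r || false && Not || And
r || false && ! Not || And
r || false && ! ! Not || And
r || false && ! ! q || And
r || false && ! ! q || And && Not
r || false && ! ! q || Not && Not
r || false && ! ! q || false && Not
r || false && ! ! q || false && r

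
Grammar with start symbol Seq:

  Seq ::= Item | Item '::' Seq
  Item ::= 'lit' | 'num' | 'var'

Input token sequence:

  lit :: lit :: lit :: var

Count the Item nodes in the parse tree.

[Seq [Item lit] :: [Seq [Item lit] :: [Seq [Item lit] :: [Seq [Item var]]]]]

4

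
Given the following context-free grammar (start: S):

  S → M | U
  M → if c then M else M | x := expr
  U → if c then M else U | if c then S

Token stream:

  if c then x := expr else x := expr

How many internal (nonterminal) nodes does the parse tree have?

4

[S [M if c then [M x := expr] else [M x := expr]]]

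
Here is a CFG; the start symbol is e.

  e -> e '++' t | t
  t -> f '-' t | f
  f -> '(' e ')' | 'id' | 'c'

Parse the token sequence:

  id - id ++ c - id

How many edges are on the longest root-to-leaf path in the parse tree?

5

[e [e [t [f id] - [t [f id]]]] ++ [t [f c] - [t [f id]]]]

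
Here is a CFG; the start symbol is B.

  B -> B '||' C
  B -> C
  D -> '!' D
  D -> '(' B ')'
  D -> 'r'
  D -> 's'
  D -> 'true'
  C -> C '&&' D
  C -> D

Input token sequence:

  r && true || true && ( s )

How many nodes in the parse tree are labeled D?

[B [B [C [C [D r]] && [D true]]] || [C [C [D true]] && [D ( [B [C [D s]]] )]]]

5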